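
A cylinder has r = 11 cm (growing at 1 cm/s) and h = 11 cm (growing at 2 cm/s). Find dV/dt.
484π cm³/s

V = πr²h
dV/dt = 2πrh·dr/dt + πr²·dh/dt
= 2π(11)(11)(1) + π(11)²(2)
= 484π cm³/s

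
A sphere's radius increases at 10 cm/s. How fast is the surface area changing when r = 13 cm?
1040π cm²/s

S = 4πr²
dS/dt = dS/dr · dr/dt = 8πr · 10
At r = 13: dS/dt = 1040π cm²/s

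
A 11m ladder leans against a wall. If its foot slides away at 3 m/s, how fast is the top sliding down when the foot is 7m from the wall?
7√2/4 ≈ 2.475 m/s

x² + y² = 11²
2x·dx/dt + 2y·dy/dt = 0
dy/dt = -x/y · dx/dt = -7/(6√2) · 3 = -7√2/4 m/s
The top is descending at 7√2/4 ≈ 2.475 m/s.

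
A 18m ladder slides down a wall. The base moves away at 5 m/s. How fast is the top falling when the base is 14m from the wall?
35√2/8 ≈ 6.187 m/s

x² + y² = 18²
2x·dx/dt + 2y·dy/dt = 0
dy/dt = -x/y · dx/dt = -14/(8√2) · 5 = -35√2/8 m/s
The top is descending at 35√2/8 ≈ 6.187 m/s.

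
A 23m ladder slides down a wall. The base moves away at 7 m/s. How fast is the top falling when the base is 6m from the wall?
42√493/493 ≈ 1.892 m/s

x² + y² = 23²
2x·dx/dt + 2y·dy/dt = 0
dy/dt = -x/y · dx/dt = -6/√493 · 7 = -42√493/493 m/s
The top is descending at 42√493/493 ≈ 1.892 m/s.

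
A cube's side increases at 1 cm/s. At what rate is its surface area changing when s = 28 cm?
336 cm²/s

A = 6s²
dA/dt = 12s · ds/dt = 12·28·1 = 336 cm²/s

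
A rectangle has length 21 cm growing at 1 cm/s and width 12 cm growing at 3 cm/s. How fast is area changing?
75 cm²/s

A = lw
dA/dt = w·dl/dt + l·dw/dt = 12·1 + 21·3 = 75 cm²/s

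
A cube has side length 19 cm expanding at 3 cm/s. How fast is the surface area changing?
684 cm²/s

A = 6s²
dA/dt = 12s · ds/dt = 12·19·3 = 684 cm²/s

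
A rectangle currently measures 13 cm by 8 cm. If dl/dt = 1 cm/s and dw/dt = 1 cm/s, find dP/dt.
4 cm/s

P = 2(l + w)
dP/dt = 2(dl/dt + dw/dt) = 2(1 + 1) = 4 cm/s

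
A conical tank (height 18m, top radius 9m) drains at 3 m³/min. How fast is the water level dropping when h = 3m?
4/(3π) ≈ 0.4244 m/min

r/h = 9/18, so r = (1/2)h
V = (1/3)πr²h = (1/3)π((1/2)h)²h = (1/12)πh³
dV/dh = (1/4)πh²
dh/dt = (dV/dt)/(dV/dh) = -3/((1/4)π·3²) = -4/(3π) m/min
The level is dropping at 4/(3π) ≈ 0.4244 m/min.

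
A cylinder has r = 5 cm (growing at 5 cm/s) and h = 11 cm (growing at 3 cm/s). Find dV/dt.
625π cm³/s

V = πr²h
dV/dt = 2πrh·dr/dt + πr²·dh/dt
= 2π(5)(11)(5) + π(5)²(3)
= 625π cm³/s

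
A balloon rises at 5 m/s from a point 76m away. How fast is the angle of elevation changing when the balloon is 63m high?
0.038994 rad/s

tan(θ) = y/76
sec²(θ) · dθ/dt = (1/76) · dy/dt
dθ/dt = cos²(θ)/76 · 5 = 76/(76² + 63²) · 5
dθ/dt = 0.038994 rad/s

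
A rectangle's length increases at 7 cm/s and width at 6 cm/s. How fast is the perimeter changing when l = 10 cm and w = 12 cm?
26 cm/s

P = 2(l + w)
dP/dt = 2(dl/dt + dw/dt) = 2(7 + 6) = 26 cm/s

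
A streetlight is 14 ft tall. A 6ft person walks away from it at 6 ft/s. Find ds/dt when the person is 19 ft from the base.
9/2 ft/s

By similar triangles: 14/(x+s) = 6/s
Solving: s = 6x/8
ds/dt = 6/8 · dx/dt = 3/4 · 6 = 9/2 ft/s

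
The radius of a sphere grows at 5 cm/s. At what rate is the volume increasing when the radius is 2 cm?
80π cm³/s

V = (4/3)πr³
dV/dt = dV/dr · dr/dt = 4πr² · 5
At r = 2: dV/dt = 80π cm³/s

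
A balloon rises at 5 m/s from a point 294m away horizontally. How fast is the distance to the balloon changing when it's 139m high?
695√105757/105757 ≈ 2.137 m/s

z² = 294² + y²
z = √(294² + 139²) = √105757
dz/dt = y/z · dy/dt = 139/√105757 · 5 = 695√105757/105757 ≈ 2.137 m/s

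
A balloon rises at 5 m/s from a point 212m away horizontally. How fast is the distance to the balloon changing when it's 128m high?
160√3833/3833 ≈ 2.584 m/s

z² = 212² + y²
z = √(212² + 128²) = 4√3833
dz/dt = y/z · dy/dt = 128/(4√3833) · 5 = 160√3833/3833 ≈ 2.584 m/s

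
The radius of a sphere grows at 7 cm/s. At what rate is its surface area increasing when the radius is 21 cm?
1176π cm²/s

S = 4πr²
dS/dt = dS/dr · dr/dt = 8πr · 7
At r = 21: dS/dt = 1176π cm²/s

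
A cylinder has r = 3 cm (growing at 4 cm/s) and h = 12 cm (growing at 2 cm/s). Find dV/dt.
306π cm³/s

V = πr²h
dV/dt = 2πrh·dr/dt + πr²·dh/dt
= 2π(3)(12)(4) + π(3)²(2)
= 306π cm³/s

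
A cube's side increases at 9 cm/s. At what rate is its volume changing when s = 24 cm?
15552 cm³/s

V = s³
dV/dt = 3s² · ds/dt = 3·24²·9 = 15552 cm³/s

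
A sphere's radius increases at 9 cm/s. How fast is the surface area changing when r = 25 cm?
1800π cm²/s

S = 4πr²
dS/dt = dS/dr · dr/dt = 8πr · 9
At r = 25: dS/dt = 1800π cm²/s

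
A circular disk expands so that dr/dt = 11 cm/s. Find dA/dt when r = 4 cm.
88π cm²/s

A = πr²
dA/dt = 2πr · dr/dt = 2π(4)(11) = 88π cm²/s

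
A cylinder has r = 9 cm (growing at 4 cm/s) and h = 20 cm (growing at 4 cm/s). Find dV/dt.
1764π cm³/s

V = πr²h
dV/dt = 2πrh·dr/dt + πr²·dh/dt
= 2π(9)(20)(4) + π(9)²(4)
= 1764π cm³/s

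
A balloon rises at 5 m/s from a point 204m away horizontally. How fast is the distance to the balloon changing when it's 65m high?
325√45841/45841 ≈ 1.518 m/s

z² = 204² + y²
z = √(204² + 65²) = √45841
dz/dt = y/z · dy/dt = 65/√45841 · 5 = 325√45841/45841 ≈ 1.518 m/s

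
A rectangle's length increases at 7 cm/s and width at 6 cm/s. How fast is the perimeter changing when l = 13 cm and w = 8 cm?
26 cm/s

P = 2(l + w)
dP/dt = 2(dl/dt + dw/dt) = 2(7 + 6) = 26 cm/s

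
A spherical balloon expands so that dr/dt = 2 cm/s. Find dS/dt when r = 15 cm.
240π cm²/s

S = 4πr²
dS/dt = dS/dr · dr/dt = 8πr · 2
At r = 15: dS/dt = 240π cm²/s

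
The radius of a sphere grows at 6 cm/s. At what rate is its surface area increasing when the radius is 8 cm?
384π cm²/s

S = 4πr²
dS/dt = dS/dr · dr/dt = 8πr · 6
At r = 8: dS/dt = 384π cm²/s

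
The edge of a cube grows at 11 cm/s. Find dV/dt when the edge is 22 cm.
15972 cm³/s

V = s³
dV/dt = 3s² · ds/dt = 3·22²·11 = 15972 cm³/s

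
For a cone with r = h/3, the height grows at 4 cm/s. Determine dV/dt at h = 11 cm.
484π/9 cm³/s

V = (1/3)π(h/3)²h = πh³/27
dV/dt = πh²/9 · 4
At h = 11: dV/dt = 484π/9 cm³/s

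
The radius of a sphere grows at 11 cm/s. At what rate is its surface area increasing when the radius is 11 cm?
968π cm²/s

S = 4πr²
dS/dt = dS/dr · dr/dt = 8πr · 11
At r = 11: dS/dt = 968π cm²/s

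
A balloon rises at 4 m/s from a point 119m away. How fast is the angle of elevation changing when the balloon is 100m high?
0.019701 rad/s

tan(θ) = y/119
sec²(θ) · dθ/dt = (1/119) · dy/dt
dθ/dt = cos²(θ)/119 · 4 = 119/(119² + 100²) · 4
dθ/dt = 0.019701 rad/s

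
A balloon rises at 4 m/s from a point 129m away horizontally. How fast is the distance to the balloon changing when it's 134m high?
536√34597/34597 ≈ 2.882 m/s

z² = 129² + y²
z = √(129² + 134²) = √34597
dz/dt = y/z · dy/dt = 134/√34597 · 4 = 536√34597/34597 ≈ 2.882 m/s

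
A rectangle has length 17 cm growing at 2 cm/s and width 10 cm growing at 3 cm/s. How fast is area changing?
71 cm²/s

A = lw
dA/dt = w·dl/dt + l·dw/dt = 10·2 + 17·3 = 71 cm²/s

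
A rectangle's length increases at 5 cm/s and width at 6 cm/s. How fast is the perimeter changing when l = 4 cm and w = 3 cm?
22 cm/s

P = 2(l + w)
dP/dt = 2(dl/dt + dw/dt) = 2(5 + 6) = 22 cm/s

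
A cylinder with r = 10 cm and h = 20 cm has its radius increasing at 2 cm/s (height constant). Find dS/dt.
160π cm²/s

S = 2πrh + 2πr² (lateral + bases)
dS/dt = (2πh + 4πr)·dr/dt = (2π·20 + 4π·10)·2
= 160π cm²/s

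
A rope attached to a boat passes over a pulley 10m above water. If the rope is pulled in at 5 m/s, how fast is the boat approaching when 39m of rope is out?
195√29/203 ≈ 5.173 m/s

rope² = x² + 10²
x = √(39² - 10²) = 7√29
dx/dt = (rope/x) · d(rope)/dt = (39/(7√29)) · (-5) = -195√29/203 m/s
The boat approaches at 195√29/203 ≈ 5.173 m/s.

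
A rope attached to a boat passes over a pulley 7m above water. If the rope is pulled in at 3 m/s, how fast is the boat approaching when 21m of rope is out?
9√2/4 ≈ 3.182 m/s

rope² = x² + 7²
x = √(21² - 7²) = 14√2
dx/dt = (rope/x) · d(rope)/dt = (21/(14√2)) · (-3) = -9√2/4 m/s
The boat approaches at 9√2/4 ≈ 3.182 m/s.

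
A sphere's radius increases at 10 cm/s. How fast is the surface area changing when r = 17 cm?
1360π cm²/s

S = 4πr²
dS/dt = dS/dr · dr/dt = 8πr · 10
At r = 17: dS/dt = 1360π cm²/s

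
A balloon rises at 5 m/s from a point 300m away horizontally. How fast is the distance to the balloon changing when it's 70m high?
35√949/949 ≈ 1.136 m/s

z² = 300² + y²
z = √(300² + 70²) = 10√949
dz/dt = y/z · dy/dt = 70/(10√949) · 5 = 35√949/949 ≈ 1.136 m/s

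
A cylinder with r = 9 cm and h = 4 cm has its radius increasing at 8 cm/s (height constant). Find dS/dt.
352π cm²/s

S = 2πrh + 2πr² (lateral + bases)
dS/dt = (2πh + 4πr)·dr/dt = (2π·4 + 4π·9)·8
= 352π cm²/s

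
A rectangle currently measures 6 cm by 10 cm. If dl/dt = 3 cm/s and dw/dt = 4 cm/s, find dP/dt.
14 cm/s

P = 2(l + w)
dP/dt = 2(dl/dt + dw/dt) = 2(3 + 4) = 14 cm/s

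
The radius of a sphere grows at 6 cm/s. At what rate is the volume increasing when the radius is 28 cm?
18816π cm³/s

V = (4/3)πr³
dV/dt = dV/dr · dr/dt = 4πr² · 6
At r = 28: dV/dt = 18816π cm³/s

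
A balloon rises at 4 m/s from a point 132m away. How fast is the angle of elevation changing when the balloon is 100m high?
0.019253 rad/s

tan(θ) = y/132
sec²(θ) · dθ/dt = (1/132) · dy/dt
dθ/dt = cos²(θ)/132 · 4 = 132/(132² + 100²) · 4
dθ/dt = 0.019253 rad/s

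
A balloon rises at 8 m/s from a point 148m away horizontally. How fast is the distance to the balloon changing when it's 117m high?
936√35593/35593 ≈ 4.961 m/s

z² = 148² + y²
z = √(148² + 117²) = √35593
dz/dt = y/z · dy/dt = 117/√35593 · 8 = 936√35593/35593 ≈ 4.961 m/s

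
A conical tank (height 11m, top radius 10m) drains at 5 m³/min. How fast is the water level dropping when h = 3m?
121/(180π) ≈ 0.214 m/min

r/h = 10/11, so r = (10/11)h
V = (1/3)πr²h = (1/3)π((10/11)h)²h = (100/363)πh³
dV/dh = (100/121)πh²
dh/dt = (dV/dt)/(dV/dh) = -5/((100/121)π·3²) = -121/(180π) m/min
The level is dropping at 121/(180π) ≈ 0.214 m/min.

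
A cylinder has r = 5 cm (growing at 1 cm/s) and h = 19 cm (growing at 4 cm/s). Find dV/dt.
290π cm³/s

V = πr²h
dV/dt = 2πrh·dr/dt + πr²·dh/dt
= 2π(5)(19)(1) + π(5)²(4)
= 290π cm³/s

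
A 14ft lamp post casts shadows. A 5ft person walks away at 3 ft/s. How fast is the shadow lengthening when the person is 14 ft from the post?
5/3 ft/s

By similar triangles: 14/(x+s) = 5/s
Solving: s = 5x/9
ds/dt = 5/9 · dx/dt = 5/9 · 3 = 5/3 ft/s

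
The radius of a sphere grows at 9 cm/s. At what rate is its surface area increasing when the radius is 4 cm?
288π cm²/s

S = 4πr²
dS/dt = dS/dr · dr/dt = 8πr · 9
At r = 4: dS/dt = 288π cm²/s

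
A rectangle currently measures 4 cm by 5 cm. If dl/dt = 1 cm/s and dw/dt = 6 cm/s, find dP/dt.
14 cm/s

P = 2(l + w)
dP/dt = 2(dl/dt + dw/dt) = 2(1 + 6) = 14 cm/s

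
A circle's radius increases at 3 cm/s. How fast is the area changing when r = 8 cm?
48π cm²/s

A = πr²
dA/dt = 2πr · dr/dt = 2π(8)(3) = 48π cm²/s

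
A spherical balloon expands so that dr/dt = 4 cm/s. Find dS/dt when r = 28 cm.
896π cm²/s

S = 4πr²
dS/dt = dS/dr · dr/dt = 8πr · 4
At r = 28: dS/dt = 896π cm²/s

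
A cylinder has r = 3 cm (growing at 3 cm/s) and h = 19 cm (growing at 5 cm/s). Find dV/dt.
387π cm³/s

V = πr²h
dV/dt = 2πrh·dr/dt + πr²·dh/dt
= 2π(3)(19)(3) + π(3)²(5)
= 387π cm³/s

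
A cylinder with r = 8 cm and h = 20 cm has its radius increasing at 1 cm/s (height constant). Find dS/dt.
72π cm²/s

S = 2πrh + 2πr² (lateral + bases)
dS/dt = (2πh + 4πr)·dr/dt = (2π·20 + 4π·8)·1
= 72π cm²/s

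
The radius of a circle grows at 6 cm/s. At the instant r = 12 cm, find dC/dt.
12π cm/s

C = 2πr
dC/dt = 2π · dr/dt = 2π · 6 = 12π cm/s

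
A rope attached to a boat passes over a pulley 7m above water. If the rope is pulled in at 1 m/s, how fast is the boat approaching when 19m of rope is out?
19√78/156 ≈ 1.076 m/s

rope² = x² + 7²
x = √(19² - 7²) = 2√78
dx/dt = (rope/x) · d(rope)/dt = (19/(2√78)) · (-1) = -19√78/156 m/s
The boat approaches at 19√78/156 ≈ 1.076 m/s.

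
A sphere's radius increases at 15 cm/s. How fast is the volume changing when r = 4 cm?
960π cm³/s

V = (4/3)πr³
dV/dt = dV/dr · dr/dt = 4πr² · 15
At r = 4: dV/dt = 960π cm³/s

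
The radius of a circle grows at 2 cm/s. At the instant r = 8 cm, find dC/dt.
4π cm/s

C = 2πr
dC/dt = 2π · dr/dt = 2π · 2 = 4π cm/s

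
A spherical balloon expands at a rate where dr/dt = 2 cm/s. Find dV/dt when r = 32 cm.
8192π cm³/s

V = (4/3)πr³
dV/dt = dV/dr · dr/dt = 4πr² · 2
At r = 32: dV/dt = 8192π cm³/s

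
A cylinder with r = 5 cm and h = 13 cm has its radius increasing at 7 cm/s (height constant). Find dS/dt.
322π cm²/s

S = 2πrh + 2πr² (lateral + bases)
dS/dt = (2πh + 4πr)·dr/dt = (2π·13 + 4π·5)·7
= 322π cm²/s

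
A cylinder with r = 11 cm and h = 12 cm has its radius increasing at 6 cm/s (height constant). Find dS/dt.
408π cm²/s

S = 2πrh + 2πr² (lateral + bases)
dS/dt = (2πh + 4πr)·dr/dt = (2π·12 + 4π·11)·6
= 408π cm²/s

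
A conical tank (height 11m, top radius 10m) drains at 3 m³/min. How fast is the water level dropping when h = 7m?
363/(4900π) ≈ 0.02358 m/min

r/h = 10/11, so r = (10/11)h
V = (1/3)πr²h = (1/3)π((10/11)h)²h = (100/363)πh³
dV/dh = (100/121)πh²
dh/dt = (dV/dt)/(dV/dh) = -3/((100/121)π·7²) = -363/(4900π) m/min
The level is dropping at 363/(4900π) ≈ 0.02358 m/min.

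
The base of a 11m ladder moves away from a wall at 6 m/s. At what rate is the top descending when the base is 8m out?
16√57/19 ≈ 6.358 m/s

x² + y² = 11²
2x·dx/dt + 2y·dy/dt = 0
dy/dt = -x/y · dx/dt = -8/√57 · 6 = -16√57/19 m/s
The top is descending at 16√57/19 ≈ 6.358 m/s.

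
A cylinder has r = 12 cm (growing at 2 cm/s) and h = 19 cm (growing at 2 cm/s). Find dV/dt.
1200π cm³/s

V = πr²h
dV/dt = 2πrh·dr/dt + πr²·dh/dt
= 2π(12)(19)(2) + π(12)²(2)
= 1200π cm³/s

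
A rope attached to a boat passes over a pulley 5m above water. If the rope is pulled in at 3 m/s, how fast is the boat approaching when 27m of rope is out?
81√11/88 ≈ 3.053 m/s

rope² = x² + 5²
x = √(27² - 5²) = 8√11
dx/dt = (rope/x) · d(rope)/dt = (27/(8√11)) · (-3) = -81√11/88 m/s
The boat approaches at 81√11/88 ≈ 3.053 m/s.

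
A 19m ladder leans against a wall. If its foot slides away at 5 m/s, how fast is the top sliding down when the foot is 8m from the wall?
40√33/99 ≈ 2.321 m/s

x² + y² = 19²
2x·dx/dt + 2y·dy/dt = 0
dy/dt = -x/y · dx/dt = -8/(3√33) · 5 = -40√33/99 m/s
The top is descending at 40√33/99 ≈ 2.321 m/s.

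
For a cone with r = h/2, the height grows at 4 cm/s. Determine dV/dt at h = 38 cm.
1444π cm³/s

V = (1/3)π(h/2)²h = πh³/12
dV/dt = πh²/4 · 4
At h = 38: dV/dt = 1444π cm³/s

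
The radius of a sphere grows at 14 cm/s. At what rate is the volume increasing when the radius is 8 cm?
3584π cm³/s

V = (4/3)πr³
dV/dt = dV/dr · dr/dt = 4πr² · 14
At r = 8: dV/dt = 3584π cm³/s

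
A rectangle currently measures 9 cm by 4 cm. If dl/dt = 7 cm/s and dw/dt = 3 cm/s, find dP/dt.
20 cm/s

P = 2(l + w)
dP/dt = 2(dl/dt + dw/dt) = 2(7 + 3) = 20 cm/s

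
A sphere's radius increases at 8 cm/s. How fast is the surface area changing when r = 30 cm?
1920π cm²/s

S = 4πr²
dS/dt = dS/dr · dr/dt = 8πr · 8
At r = 30: dS/dt = 1920π cm²/s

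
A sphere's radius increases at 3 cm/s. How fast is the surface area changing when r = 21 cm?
504π cm²/s

S = 4πr²
dS/dt = dS/dr · dr/dt = 8πr · 3
At r = 21: dS/dt = 504π cm²/s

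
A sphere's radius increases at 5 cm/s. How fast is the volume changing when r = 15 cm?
4500π cm³/s

V = (4/3)πr³
dV/dt = dV/dr · dr/dt = 4πr² · 5
At r = 15: dV/dt = 4500π cm³/s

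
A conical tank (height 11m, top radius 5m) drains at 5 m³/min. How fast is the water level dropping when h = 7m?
121/(245π) ≈ 0.1572 m/min

r/h = 5/11, so r = (5/11)h
V = (1/3)πr²h = (1/3)π((5/11)h)²h = (25/363)πh³
dV/dh = (25/121)πh²
dh/dt = (dV/dt)/(dV/dh) = -5/((25/121)π·7²) = -121/(245π) m/min
The level is dropping at 121/(245π) ≈ 0.1572 m/min.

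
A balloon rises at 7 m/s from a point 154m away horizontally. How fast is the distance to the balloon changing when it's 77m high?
7√5/5 ≈ 3.13 m/s

z² = 154² + y²
z = √(154² + 77²) = 77√5
dz/dt = y/z · dy/dt = 77/(77√5) · 7 = 7√5/5 ≈ 3.13 m/s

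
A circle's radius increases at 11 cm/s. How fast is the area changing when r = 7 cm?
154π cm²/s

A = πr²
dA/dt = 2πr · dr/dt = 2π(7)(11) = 154π cm²/s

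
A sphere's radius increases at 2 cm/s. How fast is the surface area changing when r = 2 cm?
32π cm²/s

S = 4πr²
dS/dt = dS/dr · dr/dt = 8πr · 2
At r = 2: dS/dt = 32π cm²/s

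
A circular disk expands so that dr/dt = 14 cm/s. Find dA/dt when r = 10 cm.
280π cm²/s

A = πr²
dA/dt = 2πr · dr/dt = 2π(10)(14) = 280π cm²/s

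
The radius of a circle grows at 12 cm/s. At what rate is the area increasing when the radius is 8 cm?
192π cm²/s

A = πr²
dA/dt = 2πr · dr/dt = 2π(8)(12) = 192π cm²/s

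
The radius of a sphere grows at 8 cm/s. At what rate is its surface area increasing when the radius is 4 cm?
256π cm²/s

S = 4πr²
dS/dt = dS/dr · dr/dt = 8πr · 8
At r = 4: dS/dt = 256π cm²/s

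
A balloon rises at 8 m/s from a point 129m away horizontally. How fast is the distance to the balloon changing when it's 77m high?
308√22570/11285 ≈ 4.1 m/s

z² = 129² + y²
z = √(129² + 77²) = √22570
dz/dt = y/z · dy/dt = 77/√22570 · 8 = 308√22570/11285 ≈ 4.1 m/s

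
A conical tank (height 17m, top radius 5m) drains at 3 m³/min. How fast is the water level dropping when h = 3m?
289/(75π) ≈ 1.227 m/min

r/h = 5/17, so r = (5/17)h
V = (1/3)πr²h = (1/3)π((5/17)h)²h = (25/867)πh³
dV/dh = (25/289)πh²
dh/dt = (dV/dt)/(dV/dh) = -3/((25/289)π·3²) = -289/(75π) m/min
The level is dropping at 289/(75π) ≈ 1.227 m/min.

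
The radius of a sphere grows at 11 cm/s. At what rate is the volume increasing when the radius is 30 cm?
39600π cm³/s

V = (4/3)πr³
dV/dt = dV/dr · dr/dt = 4πr² · 11
At r = 30: dV/dt = 39600π cm³/s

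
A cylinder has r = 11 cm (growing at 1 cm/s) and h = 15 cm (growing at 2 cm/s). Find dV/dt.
572π cm³/s

V = πr²h
dV/dt = 2πrh·dr/dt + πr²·dh/dt
= 2π(11)(15)(1) + π(11)²(2)
= 572π cm³/s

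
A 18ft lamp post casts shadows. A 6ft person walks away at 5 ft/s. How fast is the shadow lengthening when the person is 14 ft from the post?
5/2 ft/s

By similar triangles: 18/(x+s) = 6/s
Solving: s = 6x/12
ds/dt = 6/12 · dx/dt = 1/2 · 5 = 5/2 ft/s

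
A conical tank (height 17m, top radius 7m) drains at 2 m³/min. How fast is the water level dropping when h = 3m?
578/(441π) ≈ 0.4172 m/min

r/h = 7/17, so r = (7/17)h
V = (1/3)πr²h = (1/3)π((7/17)h)²h = (49/867)πh³
dV/dh = (49/289)πh²
dh/dt = (dV/dt)/(dV/dh) = -2/((49/289)π·3²) = -578/(441π) m/min
The level is dropping at 578/(441π) ≈ 0.4172 m/min.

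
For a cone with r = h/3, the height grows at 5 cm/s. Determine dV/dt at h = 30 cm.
500π cm³/s

V = (1/3)π(h/3)²h = πh³/27
dV/dt = πh²/9 · 5
At h = 30: dV/dt = 500π cm³/s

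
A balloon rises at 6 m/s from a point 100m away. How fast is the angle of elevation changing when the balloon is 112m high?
0.026615 rad/s

tan(θ) = y/100
sec²(θ) · dθ/dt = (1/100) · dy/dt
dθ/dt = cos²(θ)/100 · 6 = 100/(100² + 112²) · 6
dθ/dt = 0.026615 rad/s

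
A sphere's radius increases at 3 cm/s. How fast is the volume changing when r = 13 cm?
2028π cm³/s

V = (4/3)πr³
dV/dt = dV/dr · dr/dt = 4πr² · 3
At r = 13: dV/dt = 2028π cm³/s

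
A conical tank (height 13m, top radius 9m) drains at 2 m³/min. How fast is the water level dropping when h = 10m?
169/(4050π) ≈ 0.01328 m/min

r/h = 9/13, so r = (9/13)h
V = (1/3)πr²h = (1/3)π((9/13)h)²h = (27/169)πh³
dV/dh = (81/169)πh²
dh/dt = (dV/dt)/(dV/dh) = -2/((81/169)π·10²) = -169/(4050π) m/min
The level is dropping at 169/(4050π) ≈ 0.01328 m/min.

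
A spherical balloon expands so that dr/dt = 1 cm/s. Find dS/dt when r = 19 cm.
152π cm²/s

S = 4πr²
dS/dt = dS/dr · dr/dt = 8πr · 1
At r = 19: dS/dt = 152π cm²/s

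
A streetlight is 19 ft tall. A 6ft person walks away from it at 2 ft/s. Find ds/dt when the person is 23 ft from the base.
12/13 ft/s

By similar triangles: 19/(x+s) = 6/s
Solving: s = 6x/13
ds/dt = 6/13 · dx/dt = 6/13 · 2 = 12/13 ft/s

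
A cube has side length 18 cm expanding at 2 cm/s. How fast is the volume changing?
1944 cm³/s

V = s³
dV/dt = 3s² · ds/dt = 3·18²·2 = 1944 cm³/s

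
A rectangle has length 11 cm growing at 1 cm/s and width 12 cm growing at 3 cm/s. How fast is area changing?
45 cm²/s

A = lw
dA/dt = w·dl/dt + l·dw/dt = 12·1 + 11·3 = 45 cm²/s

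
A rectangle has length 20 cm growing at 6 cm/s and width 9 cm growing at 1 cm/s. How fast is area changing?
74 cm²/s

A = lw
dA/dt = w·dl/dt + l·dw/dt = 9·6 + 20·1 = 74 cm²/s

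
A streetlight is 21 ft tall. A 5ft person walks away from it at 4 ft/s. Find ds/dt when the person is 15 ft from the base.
5/4 ft/s

By similar triangles: 21/(x+s) = 5/s
Solving: s = 5x/16
ds/dt = 5/16 · dx/dt = 5/16 · 4 = 5/4 ft/s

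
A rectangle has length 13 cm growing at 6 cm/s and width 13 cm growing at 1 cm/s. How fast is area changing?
91 cm²/s

A = lw
dA/dt = w·dl/dt + l·dw/dt = 13·6 + 13·1 = 91 cm²/s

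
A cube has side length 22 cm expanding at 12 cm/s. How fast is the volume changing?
17424 cm³/s

V = s³
dV/dt = 3s² · ds/dt = 3·22²·12 = 17424 cm³/s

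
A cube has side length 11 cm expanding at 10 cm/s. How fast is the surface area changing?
1320 cm²/s

A = 6s²
dA/dt = 12s · ds/dt = 12·11·10 = 1320 cm²/s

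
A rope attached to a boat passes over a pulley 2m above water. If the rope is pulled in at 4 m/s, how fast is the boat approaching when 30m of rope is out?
15√14/14 ≈ 4.009 m/s

rope² = x² + 2²
x = √(30² - 2²) = 8√14
dx/dt = (rope/x) · d(rope)/dt = (30/(8√14)) · (-4) = -15√14/14 m/s
The boat approaches at 15√14/14 ≈ 4.009 m/s.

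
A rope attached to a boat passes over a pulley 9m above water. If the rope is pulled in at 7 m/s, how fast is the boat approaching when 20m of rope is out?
140√319/319 ≈ 7.838 m/s

rope² = x² + 9²
x = √(20² - 9²) = √319
dx/dt = (rope/x) · d(rope)/dt = (20/√319) · (-7) = -140√319/319 m/s
The boat approaches at 140√319/319 ≈ 7.838 m/s.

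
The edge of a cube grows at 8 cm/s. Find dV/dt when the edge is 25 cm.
15000 cm³/s

V = s³
dV/dt = 3s² · ds/dt = 3·25²·8 = 15000 cm³/s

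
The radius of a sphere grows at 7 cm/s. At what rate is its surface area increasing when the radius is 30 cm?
1680π cm²/s

S = 4πr²
dS/dt = dS/dr · dr/dt = 8πr · 7
At r = 30: dS/dt = 1680π cm²/s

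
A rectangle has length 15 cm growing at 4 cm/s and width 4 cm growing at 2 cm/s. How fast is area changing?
46 cm²/s

A = lw
dA/dt = w·dl/dt + l·dw/dt = 4·4 + 15·2 = 46 cm²/s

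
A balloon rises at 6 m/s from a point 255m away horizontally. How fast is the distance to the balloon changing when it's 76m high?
456√70801/70801 ≈ 1.714 m/s

z² = 255² + y²
z = √(255² + 76²) = √70801
dz/dt = y/z · dy/dt = 76/√70801 · 6 = 456√70801/70801 ≈ 1.714 m/s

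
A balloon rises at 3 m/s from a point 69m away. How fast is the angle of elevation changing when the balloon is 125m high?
0.010154 rad/s

tan(θ) = y/69
sec²(θ) · dθ/dt = (1/69) · dy/dt
dθ/dt = cos²(θ)/69 · 3 = 69/(69² + 125²) · 3
dθ/dt = 0.010154 rad/s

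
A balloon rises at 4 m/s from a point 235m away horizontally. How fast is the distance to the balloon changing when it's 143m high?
286√75674/37837 ≈ 2.079 m/s

z² = 235² + y²
z = √(235² + 143²) = √75674
dz/dt = y/z · dy/dt = 143/√75674 · 4 = 286√75674/37837 ≈ 2.079 m/s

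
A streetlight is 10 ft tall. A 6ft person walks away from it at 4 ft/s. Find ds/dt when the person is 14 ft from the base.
6 ft/s

By similar triangles: 10/(x+s) = 6/s
Solving: s = 6x/4
ds/dt = 6/4 · dx/dt = 3/2 · 4 = 6 ft/s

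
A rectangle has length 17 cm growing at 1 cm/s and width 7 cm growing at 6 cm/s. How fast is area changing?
109 cm²/s

A = lw
dA/dt = w·dl/dt + l·dw/dt = 7·1 + 17·6 = 109 cm²/s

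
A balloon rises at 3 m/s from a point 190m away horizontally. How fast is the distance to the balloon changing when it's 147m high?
441√57709/57709 ≈ 1.836 m/s

z² = 190² + y²
z = √(190² + 147²) = √57709
dz/dt = y/z · dy/dt = 147/√57709 · 3 = 441√57709/57709 ≈ 1.836 m/s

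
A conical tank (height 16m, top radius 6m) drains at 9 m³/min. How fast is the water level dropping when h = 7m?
64/(49π) ≈ 0.4158 m/min

r/h = 6/16, so r = (3/8)h
V = (1/3)πr²h = (1/3)π((3/8)h)²h = (3/64)πh³
dV/dh = (9/64)πh²
dh/dt = (dV/dt)/(dV/dh) = -9/((9/64)π·7²) = -64/(49π) m/min
The level is dropping at 64/(49π) ≈ 0.4158 m/min.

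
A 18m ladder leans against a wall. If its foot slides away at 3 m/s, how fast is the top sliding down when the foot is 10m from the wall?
15√14/28 ≈ 2.004 m/s

x² + y² = 18²
2x·dx/dt + 2y·dy/dt = 0
dy/dt = -x/y · dx/dt = -10/(4√14) · 3 = -15√14/28 m/s
The top is descending at 15√14/28 ≈ 2.004 m/s.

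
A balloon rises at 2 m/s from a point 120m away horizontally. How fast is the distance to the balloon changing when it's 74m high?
74√4969/4969 ≈ 1.05 m/s

z² = 120² + y²
z = √(120² + 74²) = 2√4969
dz/dt = y/z · dy/dt = 74/(2√4969) · 2 = 74√4969/4969 ≈ 1.05 m/s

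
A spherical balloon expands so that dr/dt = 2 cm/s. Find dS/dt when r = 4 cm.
64π cm²/s

S = 4πr²
dS/dt = dS/dr · dr/dt = 8πr · 2
At r = 4: dS/dt = 64π cm²/s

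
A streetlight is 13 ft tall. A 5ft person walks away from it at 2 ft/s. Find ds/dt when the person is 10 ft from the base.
5/4 ft/s

By similar triangles: 13/(x+s) = 5/s
Solving: s = 5x/8
ds/dt = 5/8 · dx/dt = 5/8 · 2 = 5/4 ft/s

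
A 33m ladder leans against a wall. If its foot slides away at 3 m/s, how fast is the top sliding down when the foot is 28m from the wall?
84√305/305 ≈ 4.81 m/s

x² + y² = 33²
2x·dx/dt + 2y·dy/dt = 0
dy/dt = -x/y · dx/dt = -28/√305 · 3 = -84√305/305 m/s
The top is descending at 84√305/305 ≈ 4.81 m/s.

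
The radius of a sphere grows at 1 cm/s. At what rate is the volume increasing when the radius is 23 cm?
2116π cm³/s

V = (4/3)πr³
dV/dt = dV/dr · dr/dt = 4πr² · 1
At r = 23: dV/dt = 2116π cm³/s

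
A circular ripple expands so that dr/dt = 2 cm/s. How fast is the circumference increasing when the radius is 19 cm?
4π cm/s

C = 2πr
dC/dt = 2π · dr/dt = 2π · 2 = 4π cm/s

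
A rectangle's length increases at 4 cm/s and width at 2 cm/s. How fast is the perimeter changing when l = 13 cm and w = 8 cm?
12 cm/s

P = 2(l + w)
dP/dt = 2(dl/dt + dw/dt) = 2(4 + 2) = 12 cm/s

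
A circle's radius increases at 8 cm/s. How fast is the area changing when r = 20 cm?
320π cm²/s

A = πr²
dA/dt = 2πr · dr/dt = 2π(20)(8) = 320π cm²/s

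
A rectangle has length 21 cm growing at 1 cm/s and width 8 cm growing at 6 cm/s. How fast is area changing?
134 cm²/s

A = lw
dA/dt = w·dl/dt + l·dw/dt = 8·1 + 21·6 = 134 cm²/s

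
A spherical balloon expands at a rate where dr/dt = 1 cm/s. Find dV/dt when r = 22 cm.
1936π cm³/s

V = (4/3)πr³
dV/dt = dV/dr · dr/dt = 4πr² · 1
At r = 22: dV/dt = 1936π cm³/s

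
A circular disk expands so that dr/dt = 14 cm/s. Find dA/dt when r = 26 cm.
728π cm²/s

A = πr²
dA/dt = 2πr · dr/dt = 2π(26)(14) = 728π cm²/s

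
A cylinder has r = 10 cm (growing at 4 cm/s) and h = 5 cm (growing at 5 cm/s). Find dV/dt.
900π cm³/s

V = πr²h
dV/dt = 2πrh·dr/dt + πr²·dh/dt
= 2π(10)(5)(4) + π(10)²(5)
= 900π cm³/s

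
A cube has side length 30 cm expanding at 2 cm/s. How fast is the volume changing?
5400 cm³/s

V = s³
dV/dt = 3s² · ds/dt = 3·30²·2 = 5400 cm³/s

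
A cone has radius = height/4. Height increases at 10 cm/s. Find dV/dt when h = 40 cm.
1000π cm³/s

V = (1/3)π(h/4)²h = πh³/48
dV/dt = πh²/16 · 10
At h = 40: dV/dt = 1000π cm³/s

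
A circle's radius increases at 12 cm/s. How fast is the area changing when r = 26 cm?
624π cm²/s

A = πr²
dA/dt = 2πr · dr/dt = 2π(26)(12) = 624π cm²/s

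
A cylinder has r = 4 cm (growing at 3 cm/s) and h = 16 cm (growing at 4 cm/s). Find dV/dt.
448π cm³/s

V = πr²h
dV/dt = 2πrh·dr/dt + πr²·dh/dt
= 2π(4)(16)(3) + π(4)²(4)
= 448π cm³/s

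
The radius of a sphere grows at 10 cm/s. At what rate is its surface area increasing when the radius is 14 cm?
1120π cm²/s

S = 4πr²
dS/dt = dS/dr · dr/dt = 8πr · 10
At r = 14: dS/dt = 1120π cm²/s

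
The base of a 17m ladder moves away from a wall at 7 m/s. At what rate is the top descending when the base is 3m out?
3√70/20 ≈ 1.255 m/s

x² + y² = 17²
2x·dx/dt + 2y·dy/dt = 0
dy/dt = -x/y · dx/dt = -3/(2√70) · 7 = -3√70/20 m/s
The top is descending at 3√70/20 ≈ 1.255 m/s.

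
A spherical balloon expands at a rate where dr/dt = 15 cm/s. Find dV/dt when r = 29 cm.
50460π cm³/s

V = (4/3)πr³
dV/dt = dV/dr · dr/dt = 4πr² · 15
At r = 29: dV/dt = 50460π cm³/s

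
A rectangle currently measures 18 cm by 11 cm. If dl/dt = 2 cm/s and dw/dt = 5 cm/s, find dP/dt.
14 cm/s

P = 2(l + w)
dP/dt = 2(dl/dt + dw/dt) = 2(2 + 5) = 14 cm/s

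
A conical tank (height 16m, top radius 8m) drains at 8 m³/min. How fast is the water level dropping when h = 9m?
32/(81π) ≈ 0.1258 m/min

r/h = 8/16, so r = (1/2)h
V = (1/3)πr²h = (1/3)π((1/2)h)²h = (1/12)πh³
dV/dh = (1/4)πh²
dh/dt = (dV/dt)/(dV/dh) = -8/((1/4)π·9²) = -32/(81π) m/min
The level is dropping at 32/(81π) ≈ 0.1258 m/min.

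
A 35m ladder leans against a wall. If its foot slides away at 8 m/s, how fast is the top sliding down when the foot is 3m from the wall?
3√19/19 ≈ 0.6882 m/s

x² + y² = 35²
2x·dx/dt + 2y·dy/dt = 0
dy/dt = -x/y · dx/dt = -3/(8√19) · 8 = -3√19/19 m/s
The top is descending at 3√19/19 ≈ 0.6882 m/s.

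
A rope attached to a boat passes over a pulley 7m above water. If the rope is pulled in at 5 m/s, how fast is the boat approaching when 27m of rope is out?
27√170/68 ≈ 5.177 m/s

rope² = x² + 7²
x = √(27² - 7²) = 2√170
dx/dt = (rope/x) · d(rope)/dt = (27/(2√170)) · (-5) = -27√170/68 m/s
The boat approaches at 27√170/68 ≈ 5.177 m/s.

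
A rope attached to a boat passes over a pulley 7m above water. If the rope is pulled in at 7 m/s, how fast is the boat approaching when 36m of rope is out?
252√1247/1247 ≈ 7.136 m/s

rope² = x² + 7²
x = √(36² - 7²) = √1247
dx/dt = (rope/x) · d(rope)/dt = (36/√1247) · (-7) = -252√1247/1247 m/s
The boat approaches at 252√1247/1247 ≈ 7.136 m/s.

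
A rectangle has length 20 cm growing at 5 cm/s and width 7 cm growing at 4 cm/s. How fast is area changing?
115 cm²/s

A = lw
dA/dt = w·dl/dt + l·dw/dt = 7·5 + 20·4 = 115 cm²/s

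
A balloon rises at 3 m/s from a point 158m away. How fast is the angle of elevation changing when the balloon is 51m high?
0.017196 rad/s

tan(θ) = y/158
sec²(θ) · dθ/dt = (1/158) · dy/dt
dθ/dt = cos²(θ)/158 · 3 = 158/(158² + 51²) · 3
dθ/dt = 0.017196 rad/s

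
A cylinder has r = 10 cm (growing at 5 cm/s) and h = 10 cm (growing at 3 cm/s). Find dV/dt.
1300π cm³/s

V = πr²h
dV/dt = 2πrh·dr/dt + πr²·dh/dt
= 2π(10)(10)(5) + π(10)²(3)
= 1300π cm³/s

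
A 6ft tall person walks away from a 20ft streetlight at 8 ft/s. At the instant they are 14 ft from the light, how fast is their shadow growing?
24/7 ft/s

By similar triangles: 20/(x+s) = 6/s
Solving: s = 6x/14
ds/dt = 6/14 · dx/dt = 3/7 · 8 = 24/7 ft/s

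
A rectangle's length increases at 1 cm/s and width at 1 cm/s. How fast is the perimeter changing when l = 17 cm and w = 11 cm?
4 cm/s

P = 2(l + w)
dP/dt = 2(dl/dt + dw/dt) = 2(1 + 1) = 4 cm/s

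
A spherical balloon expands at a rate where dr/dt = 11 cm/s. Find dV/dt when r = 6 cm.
1584π cm³/s

V = (4/3)πr³
dV/dt = dV/dr · dr/dt = 4πr² · 11
At r = 6: dV/dt = 1584π cm³/s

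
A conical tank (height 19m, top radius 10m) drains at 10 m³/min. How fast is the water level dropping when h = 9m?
361/(810π) ≈ 0.1419 m/min

r/h = 10/19, so r = (10/19)h
V = (1/3)πr²h = (1/3)π((10/19)h)²h = (100/1083)πh³
dV/dh = (100/361)πh²
dh/dt = (dV/dt)/(dV/dh) = -10/((100/361)π·9²) = -361/(810π) m/min
The level is dropping at 361/(810π) ≈ 0.1419 m/min.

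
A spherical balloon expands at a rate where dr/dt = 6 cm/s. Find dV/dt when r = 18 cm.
7776π cm³/s

V = (4/3)πr³
dV/dt = dV/dr · dr/dt = 4πr² · 6
At r = 18: dV/dt = 7776π cm³/s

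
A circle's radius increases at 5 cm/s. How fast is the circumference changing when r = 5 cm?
10π cm/s

C = 2πr
dC/dt = 2π · dr/dt = 2π · 5 = 10π cm/s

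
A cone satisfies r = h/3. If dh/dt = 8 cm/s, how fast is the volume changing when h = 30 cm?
800π cm³/s

V = (1/3)π(h/3)²h = πh³/27
dV/dt = πh²/9 · 8
At h = 30: dV/dt = 800π cm³/s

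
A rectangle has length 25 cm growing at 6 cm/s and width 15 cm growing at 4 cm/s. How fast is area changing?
190 cm²/s

A = lw
dA/dt = w·dl/dt + l·dw/dt = 15·6 + 25·4 = 190 cm²/s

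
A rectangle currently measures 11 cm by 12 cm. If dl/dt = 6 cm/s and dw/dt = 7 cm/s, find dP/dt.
26 cm/s

P = 2(l + w)
dP/dt = 2(dl/dt + dw/dt) = 2(6 + 7) = 26 cm/s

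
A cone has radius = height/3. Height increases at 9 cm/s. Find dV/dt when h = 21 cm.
441π cm³/s

V = (1/3)π(h/3)²h = πh³/27
dV/dt = πh²/9 · 9
At h = 21: dV/dt = 441π cm³/s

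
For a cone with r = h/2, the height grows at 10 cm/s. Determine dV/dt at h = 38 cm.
3610π cm³/s

V = (1/3)π(h/2)²h = πh³/12
dV/dt = πh²/4 · 10
At h = 38: dV/dt = 3610π cm³/s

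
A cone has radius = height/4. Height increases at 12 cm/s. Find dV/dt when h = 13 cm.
507π/4 cm³/s

V = (1/3)π(h/4)²h = πh³/48
dV/dt = πh²/16 · 12
At h = 13: dV/dt = 507π/4 cm³/s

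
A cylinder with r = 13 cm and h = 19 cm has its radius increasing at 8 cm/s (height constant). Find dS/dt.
720π cm²/s

S = 2πrh + 2πr² (lateral + bases)
dS/dt = (2πh + 4πr)·dr/dt = (2π·19 + 4π·13)·8
= 720π cm²/s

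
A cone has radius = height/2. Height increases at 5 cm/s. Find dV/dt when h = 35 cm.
6125π/4 cm³/s

V = (1/3)π(h/2)²h = πh³/12
dV/dt = πh²/4 · 5
At h = 35: dV/dt = 6125π/4 cm³/s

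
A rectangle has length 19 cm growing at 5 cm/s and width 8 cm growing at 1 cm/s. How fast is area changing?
59 cm²/s

A = lw
dA/dt = w·dl/dt + l·dw/dt = 8·5 + 19·1 = 59 cm²/s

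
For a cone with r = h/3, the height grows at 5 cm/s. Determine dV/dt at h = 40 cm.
8000π/9 cm³/s

V = (1/3)π(h/3)²h = πh³/27
dV/dt = πh²/9 · 5
At h = 40: dV/dt = 8000π/9 cm³/s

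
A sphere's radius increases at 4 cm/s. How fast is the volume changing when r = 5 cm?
400π cm³/s

V = (4/3)πr³
dV/dt = dV/dr · dr/dt = 4πr² · 4
At r = 5: dV/dt = 400π cm³/s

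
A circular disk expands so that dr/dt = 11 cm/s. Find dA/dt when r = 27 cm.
594π cm²/s

A = πr²
dA/dt = 2πr · dr/dt = 2π(27)(11) = 594π cm²/s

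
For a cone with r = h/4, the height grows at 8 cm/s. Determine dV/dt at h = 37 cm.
1369π/2 cm³/s

V = (1/3)π(h/4)²h = πh³/48
dV/dt = πh²/16 · 8
At h = 37: dV/dt = 1369π/2 cm³/s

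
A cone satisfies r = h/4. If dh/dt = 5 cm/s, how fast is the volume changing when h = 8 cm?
20π cm³/s

V = (1/3)π(h/4)²h = πh³/48
dV/dt = πh²/16 · 5
At h = 8: dV/dt = 20π cm³/s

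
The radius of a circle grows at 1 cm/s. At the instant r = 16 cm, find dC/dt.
2π cm/s

C = 2πr
dC/dt = 2π · dr/dt = 2π · 1 = 2π cm/s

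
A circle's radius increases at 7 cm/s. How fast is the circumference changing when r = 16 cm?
14π cm/s

C = 2πr
dC/dt = 2π · dr/dt = 2π · 7 = 14π cm/s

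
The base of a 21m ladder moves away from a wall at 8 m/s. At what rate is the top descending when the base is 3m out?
2√3/3 ≈ 1.155 m/s

x² + y² = 21²
2x·dx/dt + 2y·dy/dt = 0
dy/dt = -x/y · dx/dt = -3/(12√3) · 8 = -2√3/3 m/s
The top is descending at 2√3/3 ≈ 1.155 m/s.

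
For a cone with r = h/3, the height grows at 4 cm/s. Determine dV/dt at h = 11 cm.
484π/9 cm³/s

V = (1/3)π(h/3)²h = πh³/27
dV/dt = πh²/9 · 4
At h = 11: dV/dt = 484π/9 cm³/s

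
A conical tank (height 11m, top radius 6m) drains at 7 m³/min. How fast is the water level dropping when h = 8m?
847/(2304π) ≈ 0.117 m/min

r/h = 6/11, so r = (6/11)h
V = (1/3)πr²h = (1/3)π((6/11)h)²h = (12/121)πh³
dV/dh = (36/121)πh²
dh/dt = (dV/dt)/(dV/dh) = -7/((36/121)π·8²) = -847/(2304π) m/min
The level is dropping at 847/(2304π) ≈ 0.117 m/min.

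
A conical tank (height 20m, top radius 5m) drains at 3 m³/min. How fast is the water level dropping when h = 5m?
48/(25π) ≈ 0.6112 m/min

r/h = 5/20, so r = (1/4)h
V = (1/3)πr²h = (1/3)π((1/4)h)²h = (1/48)πh³
dV/dh = (1/16)πh²
dh/dt = (dV/dt)/(dV/dh) = -3/((1/16)π·5²) = -48/(25π) m/min
The level is dropping at 48/(25π) ≈ 0.6112 m/min.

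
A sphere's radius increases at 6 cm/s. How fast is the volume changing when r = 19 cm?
8664π cm³/s

V = (4/3)πr³
dV/dt = dV/dr · dr/dt = 4πr² · 6
At r = 19: dV/dt = 8664π cm³/s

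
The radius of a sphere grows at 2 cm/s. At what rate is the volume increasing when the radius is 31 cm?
7688π cm³/s

V = (4/3)πr³
dV/dt = dV/dr · dr/dt = 4πr² · 2
At r = 31: dV/dt = 7688π cm³/s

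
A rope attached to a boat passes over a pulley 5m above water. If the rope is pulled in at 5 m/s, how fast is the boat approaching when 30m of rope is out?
6√35/7 ≈ 5.071 m/s

rope² = x² + 5²
x = √(30² - 5²) = 5√35
dx/dt = (rope/x) · d(rope)/dt = (30/(5√35)) · (-5) = -6√35/7 m/s
The boat approaches at 6√35/7 ≈ 5.071 m/s.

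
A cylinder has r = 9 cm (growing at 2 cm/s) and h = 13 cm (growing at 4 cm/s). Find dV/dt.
792π cm³/s

V = πr²h
dV/dt = 2πrh·dr/dt + πr²·dh/dt
= 2π(9)(13)(2) + π(9)²(4)
= 792π cm³/s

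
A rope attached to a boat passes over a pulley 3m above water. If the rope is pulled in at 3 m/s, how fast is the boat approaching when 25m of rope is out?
75√154/308 ≈ 3.022 m/s

rope² = x² + 3²
x = √(25² - 3²) = 2√154
dx/dt = (rope/x) · d(rope)/dt = (25/(2√154)) · (-3) = -75√154/308 m/s
The boat approaches at 75√154/308 ≈ 3.022 m/s.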